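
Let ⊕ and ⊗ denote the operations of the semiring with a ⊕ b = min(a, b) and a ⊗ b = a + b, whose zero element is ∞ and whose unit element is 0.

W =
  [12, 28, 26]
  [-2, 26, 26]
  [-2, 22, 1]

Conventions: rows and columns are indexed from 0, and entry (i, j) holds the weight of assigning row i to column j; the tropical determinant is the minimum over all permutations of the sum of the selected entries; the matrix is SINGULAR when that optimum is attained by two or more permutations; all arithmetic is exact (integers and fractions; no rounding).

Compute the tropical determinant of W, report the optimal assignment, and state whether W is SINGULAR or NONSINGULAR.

σ = (0, 1, 2): 12 + 26 + 1 = 39
σ = (0, 2, 1): 12 + 26 + 22 = 60
σ = (1, 0, 2): 28 + (-2) + 1 = 27
σ = (1, 2, 0): 28 + 26 + (-2) = 52
σ = (2, 0, 1): 26 + (-2) + 22 = 46
σ = (2, 1, 0): 26 + 26 + (-2) = 50
Optimal value attained by: σ = (1, 0, 2).
Answer: det⊕(W) = 27; verdict: NONSINGULAR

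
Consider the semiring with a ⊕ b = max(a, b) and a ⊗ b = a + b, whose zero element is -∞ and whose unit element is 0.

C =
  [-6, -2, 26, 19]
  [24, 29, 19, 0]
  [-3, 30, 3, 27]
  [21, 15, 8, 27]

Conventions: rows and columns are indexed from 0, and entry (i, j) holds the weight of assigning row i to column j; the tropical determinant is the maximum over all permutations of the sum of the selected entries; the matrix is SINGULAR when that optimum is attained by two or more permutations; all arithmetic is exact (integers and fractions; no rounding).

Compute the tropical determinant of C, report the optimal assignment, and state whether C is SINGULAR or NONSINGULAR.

σ = (0, 1, 2, 3): (-6) + 29 + 3 + 27 = 53
σ = (0, 1, 3, 2): (-6) + 29 + 27 + 8 = 58
σ = (0, 2, 1, 3): (-6) + 19 + 30 + 27 = 70
σ = (0, 2, 3, 1): (-6) + 19 + 27 + 15 = 55
σ = (0, 3, 1, 2): (-6) + 0 + 30 + 8 = 32
σ = (0, 3, 2, 1): (-6) + 0 + 3 + 15 = 12
σ = (1, 0, 2, 3): (-2) + 24 + 3 + 27 = 52
σ = (1, 0, 3, 2): (-2) + 24 + 27 + 8 = 57
σ = (1, 2, 0, 3): (-2) + 19 + (-3) + 27 = 41
σ = (1, 2, 3, 0): (-2) + 19 + 27 + 21 = 65
σ = (1, 3, 0, 2): (-2) + 0 + (-3) + 8 = 3
σ = (1, 3, 2, 0): (-2) + 0 + 3 + 21 = 22
σ = (2, 0, 1, 3): 26 + 24 + 30 + 27 = 107
σ = (2, 0, 3, 1): 26 + 24 + 27 + 15 = 92
σ = (2, 1, 0, 3): 26 + 29 + (-3) + 27 = 79
σ = (2, 1, 3, 0): 26 + 29 + 27 + 21 = 103
σ = (2, 3, 0, 1): 26 + 0 + (-3) + 15 = 38
σ = (2, 3, 1, 0): 26 + 0 + 30 + 21 = 77
σ = (3, 0, 1, 2): 19 + 24 + 30 + 8 = 81
σ = (3, 0, 2, 1): 19 + 24 + 3 + 15 = 61
σ = (3, 1, 0, 2): 19 + 29 + (-3) + 8 = 53
σ = (3, 1, 2, 0): 19 + 29 + 3 + 21 = 72
σ = (3, 2, 0, 1): 19 + 19 + (-3) + 15 = 50
σ = (3, 2, 1, 0): 19 + 19 + 30 + 21 = 89
Optimal value attained by: σ = (2, 0, 1, 3).
Answer: det⊕(C) = 107; verdict: NONSINGULAR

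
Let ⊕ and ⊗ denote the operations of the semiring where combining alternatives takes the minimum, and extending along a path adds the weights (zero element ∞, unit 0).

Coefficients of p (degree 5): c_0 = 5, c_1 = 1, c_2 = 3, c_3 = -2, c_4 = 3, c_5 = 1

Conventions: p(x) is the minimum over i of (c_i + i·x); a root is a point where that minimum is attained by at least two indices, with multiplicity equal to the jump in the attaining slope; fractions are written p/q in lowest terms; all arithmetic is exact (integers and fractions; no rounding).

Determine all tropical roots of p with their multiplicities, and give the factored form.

hull edge (i=0, c=5) to (i=1, c=1): slope -4, span 1
hull edge (i=1, c=1) to (i=3, c=-2): slope -3/2, span 2
hull edge (i=3, c=-2) to (i=5, c=1): slope 3/2, span 2
Factored form: p(x) = 1 ⊗ (x ⊕ (-3/2)) ⊗ (x ⊕ (-3/2)) ⊗ (x ⊕ 3/2) ⊗ (x ⊕ 3/2) ⊗ (x ⊕ 4)
Answer: roots = -3/2 (mult 2), 3/2 (mult 2), 4 (mult 1)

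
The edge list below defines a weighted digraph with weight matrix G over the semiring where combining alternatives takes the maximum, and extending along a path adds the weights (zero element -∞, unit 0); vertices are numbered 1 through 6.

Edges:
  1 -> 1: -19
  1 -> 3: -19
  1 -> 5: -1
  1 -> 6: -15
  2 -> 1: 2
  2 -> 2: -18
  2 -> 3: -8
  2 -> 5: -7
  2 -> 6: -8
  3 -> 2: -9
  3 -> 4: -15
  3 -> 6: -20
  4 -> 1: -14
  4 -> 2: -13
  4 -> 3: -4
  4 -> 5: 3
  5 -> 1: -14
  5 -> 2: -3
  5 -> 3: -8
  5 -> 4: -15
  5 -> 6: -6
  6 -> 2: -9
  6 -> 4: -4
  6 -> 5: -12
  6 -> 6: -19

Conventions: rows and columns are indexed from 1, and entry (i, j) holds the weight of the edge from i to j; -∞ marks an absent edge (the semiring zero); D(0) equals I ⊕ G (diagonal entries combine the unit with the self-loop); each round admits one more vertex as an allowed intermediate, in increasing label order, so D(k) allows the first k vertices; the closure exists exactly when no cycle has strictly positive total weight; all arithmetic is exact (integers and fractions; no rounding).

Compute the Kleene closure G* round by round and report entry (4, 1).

D(0):
  [0, -∞, -19, -∞, -1, -15]
  [2, 0, -8, -∞, -7, -8]
  [-∞, -9, 0, -15, -∞, -20]
  [-14, -13, -4, 0, 3, -∞]
  [-14, -3, -8, -15, 0, -6]
  [-∞, -9, -∞, -4, -12, 0]
D(1):
  [0, -∞, -19, -∞, -1, -15]
  [2, 0, -8, -∞, 1, -8]
  [-∞, -9, 0, -15, -∞, -20]
  [-14, -13, -4, 0, 3, -29]
  [-14, -3, -8, -15, 0, -6]
  [-∞, -9, -∞, -4, -12, 0]
D(2):
  [0, -∞, -19, -∞, -1, -15]
  [2, 0, -8, -∞, 1, -8]
  [-7, -9, 0, -15, -8, -17]
  [-11, -13, -4, 0, 3, -21]
  [-1, -3, -8, -15, 0, -6]
  [-7, -9, -17, -4, -8, 0]
D(3):
  [0, -28, -19, -34, -1, -15]
  [2, 0, -8, -23, 1, -8]
  [-7, -9, 0, -15, -8, -17]
  [-11, -13, -4, 0, 3, -21]
  [-1, -3, -8, -15, 0, -6]
  [-7, -9, -17, -4, -8, 0]
D(4):
  [0, -28, -19, -34, -1, -15]
  [2, 0, -8, -23, 1, -8]
  [-7, -9, 0, -15, -8, -17]
  [-11, -13, -4, 0, 3, -21]
  [-1, -3, -8, -15, 0, -6]
  [-7, -9, -8, -4, -1, 0]
D(5):
  [0, -4, -9, -16, -1, -7]
  [2, 0, -7, -14, 1, -5]
  [-7, -9, 0, -15, -8, -14]
  [2, 0, -4, 0, 3, -3]
  [-1, -3, -8, -15, 0, -6]
  [-2, -4, -8, -4, -1, 0]
D(6):
  [0, -4, -9, -11, -1, -7]
  [2, 0, -7, -9, 1, -5]
  [-7, -9, 0, -15, -8, -14]
  [2, 0, -4, 0, 3, -3]
  [-1, -3, -8, -10, 0, -6]
  [-2, -4, -8, -4, -1, 0]
Answer: G*[4][1] = 2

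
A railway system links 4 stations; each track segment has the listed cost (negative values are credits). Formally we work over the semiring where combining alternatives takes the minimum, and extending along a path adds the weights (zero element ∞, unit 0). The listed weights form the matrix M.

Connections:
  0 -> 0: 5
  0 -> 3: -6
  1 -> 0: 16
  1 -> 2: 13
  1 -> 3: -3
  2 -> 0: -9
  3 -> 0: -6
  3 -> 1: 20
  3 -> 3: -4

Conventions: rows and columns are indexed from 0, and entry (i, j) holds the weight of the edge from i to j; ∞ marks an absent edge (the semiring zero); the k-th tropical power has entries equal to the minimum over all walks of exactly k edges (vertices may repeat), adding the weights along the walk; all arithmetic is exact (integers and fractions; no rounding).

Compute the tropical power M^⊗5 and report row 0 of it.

M^⊗2:
  [-12, 14, ∞, -10]
  [-9, 17, ∞, -7]
  [-4, ∞, ∞, -15]
  [-10, 16, 33, -12]
M^⊗3:
  [-16, 10, 27, -18]
  [-13, 13, 30, -15]
  [-21, 5, ∞, -19]
  [-18, 8, 29, -16]
M^⊗4:
  [-24, 2, 23, -22]
  [-21, 5, 26, -19]
  [-25, 1, 18, -27]
  [-22, 4, 21, -24]
M^⊗5:
  [-28, -2, 15, -30]
  [-25, 1, 18, -27]
  [-33, -7, 14, -31]
  [-30, -4, 17, -28]
Answer: row 0 of M^⊗5 = [-28, -2, 15, -30]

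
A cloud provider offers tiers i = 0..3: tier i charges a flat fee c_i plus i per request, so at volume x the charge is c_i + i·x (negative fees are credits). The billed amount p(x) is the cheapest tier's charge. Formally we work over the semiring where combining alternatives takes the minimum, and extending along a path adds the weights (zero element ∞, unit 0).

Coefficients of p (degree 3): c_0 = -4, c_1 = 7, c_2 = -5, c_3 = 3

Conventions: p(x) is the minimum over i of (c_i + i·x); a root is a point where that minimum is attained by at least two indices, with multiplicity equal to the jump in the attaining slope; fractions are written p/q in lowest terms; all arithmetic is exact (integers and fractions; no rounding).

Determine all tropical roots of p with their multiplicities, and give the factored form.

hull edge (i=0, c=-4) to (i=2, c=-5): slope -1/2, span 2
hull edge (i=2, c=-5) to (i=3, c=3): slope 8, span 1
Factored form: p(x) = 3 ⊗ (x ⊕ (-8)) ⊗ (x ⊕ 1/2) ⊗ (x ⊕ 1/2)
Answer: roots = -8 (mult 1), 1/2 (mult 2)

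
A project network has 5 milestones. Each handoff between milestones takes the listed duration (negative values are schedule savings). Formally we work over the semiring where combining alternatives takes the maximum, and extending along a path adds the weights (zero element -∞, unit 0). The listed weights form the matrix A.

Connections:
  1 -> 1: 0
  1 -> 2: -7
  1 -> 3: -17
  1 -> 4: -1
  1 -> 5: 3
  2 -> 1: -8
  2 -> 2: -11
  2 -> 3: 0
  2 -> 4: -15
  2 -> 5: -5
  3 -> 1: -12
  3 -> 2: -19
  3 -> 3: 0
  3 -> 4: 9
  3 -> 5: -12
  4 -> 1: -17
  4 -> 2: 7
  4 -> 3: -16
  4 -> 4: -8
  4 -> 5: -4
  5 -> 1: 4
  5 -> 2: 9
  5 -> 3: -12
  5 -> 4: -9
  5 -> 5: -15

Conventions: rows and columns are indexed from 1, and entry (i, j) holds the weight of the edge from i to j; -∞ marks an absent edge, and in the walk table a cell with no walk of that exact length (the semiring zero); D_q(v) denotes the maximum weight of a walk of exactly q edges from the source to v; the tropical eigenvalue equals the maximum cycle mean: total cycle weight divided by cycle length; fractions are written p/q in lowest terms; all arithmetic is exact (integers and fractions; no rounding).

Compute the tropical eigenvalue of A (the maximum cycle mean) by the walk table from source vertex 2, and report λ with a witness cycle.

q=0: [-∞, 0, -∞, -∞, -∞]
q=1: [-8, -11, 0, -15, -5]
q=2: [-1, 4, 0, 9, -5]
q=3: [-1, 16, 4, 9, 5]
q=4: [9, 16, 16, 13, 11]
q=5: [15, 20, 16, 25, 12]
Optimal cycle mean attained by: cycle 2->3->4->2, total 0 + 9 + 7, length 3.
Answer: λ = 16/3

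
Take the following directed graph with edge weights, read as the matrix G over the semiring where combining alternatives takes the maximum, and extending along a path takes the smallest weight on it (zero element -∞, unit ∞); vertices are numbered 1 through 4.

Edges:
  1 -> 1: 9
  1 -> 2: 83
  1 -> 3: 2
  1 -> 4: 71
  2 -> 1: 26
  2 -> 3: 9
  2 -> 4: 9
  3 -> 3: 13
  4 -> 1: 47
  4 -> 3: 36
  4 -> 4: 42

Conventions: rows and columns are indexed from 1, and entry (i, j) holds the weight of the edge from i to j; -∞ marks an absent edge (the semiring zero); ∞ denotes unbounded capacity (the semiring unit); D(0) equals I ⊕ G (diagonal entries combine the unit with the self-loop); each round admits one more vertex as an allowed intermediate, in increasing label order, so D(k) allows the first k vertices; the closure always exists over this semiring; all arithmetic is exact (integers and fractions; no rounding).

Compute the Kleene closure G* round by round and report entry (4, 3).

D(0):
  [∞, 83, 2, 71]
  [26, ∞, 9, 9]
  [-∞, -∞, ∞, -∞]
  [47, -∞, 36, ∞]
D(1):
  [∞, 83, 2, 71]
  [26, ∞, 9, 26]
  [-∞, -∞, ∞, -∞]
  [47, 47, 36, ∞]
D(2):
  [∞, 83, 9, 71]
  [26, ∞, 9, 26]
  [-∞, -∞, ∞, -∞]
  [47, 47, 36, ∞]
D(3):
  [∞, 83, 9, 71]
  [26, ∞, 9, 26]
  [-∞, -∞, ∞, -∞]
  [47, 47, 36, ∞]
D(4):
  [∞, 83, 36, 71]
  [26, ∞, 26, 26]
  [-∞, -∞, ∞, -∞]
  [47, 47, 36, ∞]
Answer: G*[4][3] = 36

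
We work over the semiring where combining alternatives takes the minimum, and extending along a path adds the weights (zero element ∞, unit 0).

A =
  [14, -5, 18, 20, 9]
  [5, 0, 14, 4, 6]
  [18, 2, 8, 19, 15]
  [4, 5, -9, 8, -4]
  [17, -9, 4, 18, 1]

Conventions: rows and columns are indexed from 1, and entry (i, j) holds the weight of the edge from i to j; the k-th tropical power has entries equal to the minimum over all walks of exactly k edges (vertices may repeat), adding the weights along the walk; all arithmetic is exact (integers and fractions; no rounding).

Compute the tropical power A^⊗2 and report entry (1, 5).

A^⊗2:
  [0, -5, 9, -1, 1]
  [5, -3, -5, 4, 0]
  [7, 2, 10, 6, 8]
  [9, -13, -1, 9, -3]
  [-4, -9, 5, -5, -3]
Key observation: the optimum is the walk 1->2->5, with weight (-5) + 6 = 1.
Optimal value attained by: walk 1->2->5.
Answer: (A^⊗2)[1][5] = 1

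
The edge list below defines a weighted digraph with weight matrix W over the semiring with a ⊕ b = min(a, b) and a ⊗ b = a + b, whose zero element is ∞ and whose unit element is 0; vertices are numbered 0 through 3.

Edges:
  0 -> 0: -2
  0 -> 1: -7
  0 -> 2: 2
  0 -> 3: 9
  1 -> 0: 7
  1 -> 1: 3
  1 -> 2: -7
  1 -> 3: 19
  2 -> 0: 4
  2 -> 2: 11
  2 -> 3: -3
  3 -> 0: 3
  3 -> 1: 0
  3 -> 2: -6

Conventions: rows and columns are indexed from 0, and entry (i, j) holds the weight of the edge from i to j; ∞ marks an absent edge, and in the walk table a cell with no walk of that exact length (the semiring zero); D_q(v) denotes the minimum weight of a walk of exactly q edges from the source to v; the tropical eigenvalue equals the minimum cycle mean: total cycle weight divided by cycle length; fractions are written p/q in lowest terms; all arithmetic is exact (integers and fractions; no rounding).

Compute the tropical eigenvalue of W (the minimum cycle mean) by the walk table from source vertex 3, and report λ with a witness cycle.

q=0: [∞, ∞, ∞, 0]
q=1: [3, 0, -6, ∞]
q=2: [-2, -4, -7, -9]
q=3: [-6, -9, -15, -10]
q=4: [-11, -13, -16, -18]
Optimal cycle mean attained by: cycle 2->3->2, total (-3) + (-6), length 2.
Answer: λ = -9/2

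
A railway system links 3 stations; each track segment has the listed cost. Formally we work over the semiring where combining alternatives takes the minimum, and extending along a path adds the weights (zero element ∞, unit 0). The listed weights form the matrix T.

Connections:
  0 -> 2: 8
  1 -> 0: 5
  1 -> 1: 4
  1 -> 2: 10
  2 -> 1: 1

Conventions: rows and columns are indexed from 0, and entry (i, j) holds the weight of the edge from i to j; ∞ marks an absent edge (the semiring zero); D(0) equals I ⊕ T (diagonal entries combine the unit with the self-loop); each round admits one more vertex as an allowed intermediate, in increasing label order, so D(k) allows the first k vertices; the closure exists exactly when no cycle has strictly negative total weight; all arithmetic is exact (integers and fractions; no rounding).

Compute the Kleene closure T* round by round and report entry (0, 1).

D(0):
  [0, ∞, 8]
  [5, 0, 10]
  [∞, 1, 0]
D(1):
  [0, ∞, 8]
  [5, 0, 10]
  [∞, 1, 0]
D(2):
  [0, ∞, 8]
  [5, 0, 10]
  [6, 1, 0]
D(3):
  [0, 9, 8]
  [5, 0, 10]
  [6, 1, 0]
Answer: T*[0][1] = 9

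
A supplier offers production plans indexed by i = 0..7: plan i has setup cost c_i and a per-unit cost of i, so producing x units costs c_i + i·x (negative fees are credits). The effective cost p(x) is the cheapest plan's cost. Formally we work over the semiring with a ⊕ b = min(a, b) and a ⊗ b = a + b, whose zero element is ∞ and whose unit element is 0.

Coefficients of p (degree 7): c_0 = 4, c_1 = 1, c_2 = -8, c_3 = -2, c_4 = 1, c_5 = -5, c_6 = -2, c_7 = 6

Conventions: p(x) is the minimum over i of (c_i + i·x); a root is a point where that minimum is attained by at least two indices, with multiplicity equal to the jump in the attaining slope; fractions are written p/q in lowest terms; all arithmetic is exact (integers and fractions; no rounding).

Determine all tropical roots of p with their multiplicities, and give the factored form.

hull edge (i=0, c=4) to (i=2, c=-8): slope -6, span 2
hull edge (i=2, c=-8) to (i=5, c=-5): slope 1, span 3
hull edge (i=5, c=-5) to (i=6, c=-2): slope 3, span 1
hull edge (i=6, c=-2) to (i=7, c=6): slope 8, span 1
Factored form: p(x) = 6 ⊗ (x ⊕ (-8)) ⊗ (x ⊕ (-3)) ⊗ (x ⊕ (-1)) ⊗ (x ⊕ (-1)) ⊗ (x ⊕ (-1)) ⊗ (x ⊕ 6) ⊗ (x ⊕ 6)
Answer: roots = -8 (mult 1), -3 (mult 1), -1 (mult 3), 6 (mult 2)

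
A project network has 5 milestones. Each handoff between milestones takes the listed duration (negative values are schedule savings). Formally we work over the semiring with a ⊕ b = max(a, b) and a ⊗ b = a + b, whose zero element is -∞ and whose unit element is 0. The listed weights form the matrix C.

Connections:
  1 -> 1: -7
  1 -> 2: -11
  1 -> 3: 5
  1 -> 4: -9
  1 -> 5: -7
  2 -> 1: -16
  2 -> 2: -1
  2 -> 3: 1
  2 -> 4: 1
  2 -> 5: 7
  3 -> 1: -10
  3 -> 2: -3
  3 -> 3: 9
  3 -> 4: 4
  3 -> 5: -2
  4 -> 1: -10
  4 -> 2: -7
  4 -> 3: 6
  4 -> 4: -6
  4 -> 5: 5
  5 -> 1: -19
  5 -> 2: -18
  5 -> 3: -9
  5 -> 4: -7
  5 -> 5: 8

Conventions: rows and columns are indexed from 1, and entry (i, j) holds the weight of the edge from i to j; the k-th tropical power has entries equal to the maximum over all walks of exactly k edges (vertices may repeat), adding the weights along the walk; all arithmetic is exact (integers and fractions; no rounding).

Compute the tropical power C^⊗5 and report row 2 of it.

C^⊗2:
  [-5, 2, 14, 9, 3]
  [-9, -2, 10, 5, 15]
  [-1, 6, 18, 13, 9]
  [-4, 3, 15, 10, 13]
  [-11, -10, 0, 1, 16]
C^⊗3:
  [4, 11, 23, 18, 14]
  [0, 7, 19, 14, 23]
  [8, 15, 27, 22, 18]
  [5, 12, 24, 19, 21]
  [-3, -2, 9, 9, 24]
C^⊗4:
  [13, 20, 32, 27, 23]
  [9, 16, 28, 23, 31]
  [17, 24, 36, 31, 27]
  [14, 21, 33, 28, 29]
  [5, 6, 18, 17, 32]
C^⊗5:
  [22, 29, 41, 36, 32]
  [18, 25, 37, 32, 39]
  [26, 33, 45, 40, 36]
  [23, 30, 42, 37, 37]
  [13, 15, 27, 25, 40]
Answer: row 2 of C^⊗5 = [18, 25, 37, 32, 39]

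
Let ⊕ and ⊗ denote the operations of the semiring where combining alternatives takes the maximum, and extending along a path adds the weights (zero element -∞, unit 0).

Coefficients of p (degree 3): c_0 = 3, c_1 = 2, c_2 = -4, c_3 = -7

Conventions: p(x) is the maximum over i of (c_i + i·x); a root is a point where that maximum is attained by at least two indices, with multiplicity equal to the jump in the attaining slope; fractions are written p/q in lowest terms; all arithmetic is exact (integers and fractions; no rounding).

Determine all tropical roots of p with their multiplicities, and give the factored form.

hull edge (i=0, c=3) to (i=1, c=2): slope -1, span 1
hull edge (i=1, c=2) to (i=3, c=-7): slope -9/2, span 2
Factored form: p(x) = -7 ⊗ (x ⊕ 1) ⊗ (x ⊕ 9/2) ⊗ (x ⊕ 9/2)
Answer: roots = 1 (mult 1), 9/2 (mult 2)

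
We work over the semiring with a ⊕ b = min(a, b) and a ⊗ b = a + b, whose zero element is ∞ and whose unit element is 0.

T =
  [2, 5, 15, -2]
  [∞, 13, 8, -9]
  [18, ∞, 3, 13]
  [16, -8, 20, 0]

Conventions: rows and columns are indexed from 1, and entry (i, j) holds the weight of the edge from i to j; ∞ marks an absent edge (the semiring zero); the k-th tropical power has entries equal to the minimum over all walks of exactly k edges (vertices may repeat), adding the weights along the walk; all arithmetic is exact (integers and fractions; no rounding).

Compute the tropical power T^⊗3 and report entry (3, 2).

T^⊗2:
  [4, -10, 13, -4]
  [7, -17, 11, -9]
  [20, 5, 6, 13]
  [16, -8, 0, -17]
T^⊗3:
  [6, -12, -2, -19]
  [7, -17, -9, -26]
  [22, 5, 9, -4]
  [-1, -25, 0, -17]
Key observation: the optimum is the walk 3->4->4->2, with weight 13 + 0 + (-8) = 5.
Optimal value attained by: walk 3->4->4->2.
Answer: (T^⊗3)[3][2] = 5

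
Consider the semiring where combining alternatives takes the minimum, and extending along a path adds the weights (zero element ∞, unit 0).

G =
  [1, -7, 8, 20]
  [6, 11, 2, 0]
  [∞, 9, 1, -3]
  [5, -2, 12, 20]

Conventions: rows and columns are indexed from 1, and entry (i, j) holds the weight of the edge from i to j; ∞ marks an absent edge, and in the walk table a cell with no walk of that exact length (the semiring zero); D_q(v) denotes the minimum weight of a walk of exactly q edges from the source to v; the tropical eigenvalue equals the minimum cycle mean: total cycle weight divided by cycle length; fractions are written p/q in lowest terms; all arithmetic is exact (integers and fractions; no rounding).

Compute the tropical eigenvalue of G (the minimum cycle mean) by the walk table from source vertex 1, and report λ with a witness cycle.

q=0: [0, ∞, ∞, ∞]
q=1: [1, -7, 8, 20]
q=2: [-1, -6, -5, -7]
q=3: [-2, -9, -4, -8]
q=4: [-3, -10, -7, -9]
Optimal cycle mean attained by: cycle 2->3->4->2, total 2 + (-3) + (-2), length 3.
Answer: λ = -1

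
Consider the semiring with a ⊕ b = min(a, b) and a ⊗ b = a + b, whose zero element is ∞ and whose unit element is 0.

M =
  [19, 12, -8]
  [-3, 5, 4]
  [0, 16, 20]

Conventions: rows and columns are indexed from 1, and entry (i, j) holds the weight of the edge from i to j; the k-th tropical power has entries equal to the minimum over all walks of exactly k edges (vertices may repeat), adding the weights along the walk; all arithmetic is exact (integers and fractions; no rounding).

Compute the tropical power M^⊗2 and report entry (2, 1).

M^⊗2:
  [-8, 8, 11]
  [2, 9, -11]
  [13, 12, -8]
Key observation: the optimum is the walk 2->2->1, with weight 5 + (-3) = 2.
Optimal value attained by: walk 2->2->1.
Answer: (M^⊗2)[2][1] = 2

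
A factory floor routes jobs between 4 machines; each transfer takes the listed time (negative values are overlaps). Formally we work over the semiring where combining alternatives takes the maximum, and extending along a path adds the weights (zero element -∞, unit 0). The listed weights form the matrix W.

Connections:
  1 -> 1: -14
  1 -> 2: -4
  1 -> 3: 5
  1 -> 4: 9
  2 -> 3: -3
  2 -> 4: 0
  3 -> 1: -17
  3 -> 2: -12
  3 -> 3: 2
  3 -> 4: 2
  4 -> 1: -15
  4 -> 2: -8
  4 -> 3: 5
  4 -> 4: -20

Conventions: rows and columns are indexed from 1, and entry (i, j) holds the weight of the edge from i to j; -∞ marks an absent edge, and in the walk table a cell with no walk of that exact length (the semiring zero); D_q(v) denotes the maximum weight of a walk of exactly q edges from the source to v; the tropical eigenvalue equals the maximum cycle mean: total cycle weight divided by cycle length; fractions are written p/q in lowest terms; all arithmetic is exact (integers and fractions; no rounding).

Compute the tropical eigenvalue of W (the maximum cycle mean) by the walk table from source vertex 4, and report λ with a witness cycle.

q=0: [-∞, -∞, -∞, 0]
q=1: [-15, -8, 5, -20]
q=2: [-12, -7, 7, 7]
q=3: [-8, -1, 12, 9]
q=4: [-5, 1, 14, 14]
Optimal cycle mean attained by: cycle 3->4->3, total 2 + 5, length 2.
Answer: λ = 7/2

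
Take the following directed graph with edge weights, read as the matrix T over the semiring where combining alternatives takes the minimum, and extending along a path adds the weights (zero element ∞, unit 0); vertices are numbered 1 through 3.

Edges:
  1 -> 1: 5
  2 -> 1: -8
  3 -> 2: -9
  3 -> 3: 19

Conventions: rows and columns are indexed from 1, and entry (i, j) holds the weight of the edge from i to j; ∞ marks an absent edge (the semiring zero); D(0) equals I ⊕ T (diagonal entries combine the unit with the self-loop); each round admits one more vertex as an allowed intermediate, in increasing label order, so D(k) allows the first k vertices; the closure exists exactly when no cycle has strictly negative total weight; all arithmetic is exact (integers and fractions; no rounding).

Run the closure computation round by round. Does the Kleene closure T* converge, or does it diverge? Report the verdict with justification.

D(0):
  [0, ∞, ∞]
  [-8, 0, ∞]
  [∞, -9, 0]
D(1):
  [0, ∞, ∞]
  [-8, 0, ∞]
  [∞, -9, 0]
D(2):
  [0, ∞, ∞]
  [-8, 0, ∞]
  [-17, -9, 0]
D(3):
  [0, ∞, ∞]
  [-8, 0, ∞]
  [-17, -9, 0]
Key observation: every diagonal entry stays at the unit through all rounds, so no improving cycle exists.
Answer: CONVERGES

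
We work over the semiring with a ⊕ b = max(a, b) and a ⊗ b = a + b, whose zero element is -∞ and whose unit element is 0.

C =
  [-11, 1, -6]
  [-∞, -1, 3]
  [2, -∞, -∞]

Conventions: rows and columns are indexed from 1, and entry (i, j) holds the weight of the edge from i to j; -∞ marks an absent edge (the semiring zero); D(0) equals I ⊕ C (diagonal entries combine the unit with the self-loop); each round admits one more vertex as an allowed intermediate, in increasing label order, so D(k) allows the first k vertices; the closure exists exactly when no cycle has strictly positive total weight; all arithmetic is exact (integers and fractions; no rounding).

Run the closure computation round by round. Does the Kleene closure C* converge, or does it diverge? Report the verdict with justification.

D(0):
  [0, 1, -6]
  [-∞, 0, 3]
  [2, -∞, 0]
D(1):
  [0, 1, -6]
  [-∞, 0, 3]
  [2, 3, 0]
Detection: at round 2, diagonal entry (3, 3) turns strictly positive.
Key observation: the cycle 3->1->2->3 has total weight 2 + 1 + 3, which is strictly positive.
Answer: DIVERGES — positive cycle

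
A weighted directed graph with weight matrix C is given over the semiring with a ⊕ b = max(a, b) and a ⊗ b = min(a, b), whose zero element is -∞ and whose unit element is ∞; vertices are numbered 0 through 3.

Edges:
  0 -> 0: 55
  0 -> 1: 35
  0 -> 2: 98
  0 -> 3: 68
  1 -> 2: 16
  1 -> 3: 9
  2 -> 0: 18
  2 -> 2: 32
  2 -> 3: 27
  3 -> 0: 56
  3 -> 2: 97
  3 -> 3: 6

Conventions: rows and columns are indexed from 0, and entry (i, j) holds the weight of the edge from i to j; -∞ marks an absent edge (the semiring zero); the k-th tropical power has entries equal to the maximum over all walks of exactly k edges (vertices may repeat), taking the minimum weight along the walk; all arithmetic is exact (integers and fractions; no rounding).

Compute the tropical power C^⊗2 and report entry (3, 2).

C^⊗2:
  [56, 35, 68, 55]
  [16, -∞, 16, 16]
  [27, 18, 32, 27]
  [55, 35, 56, 56]
Key observation: the optimum is the walk 3->0->2, with weight 56 min 98 = 56.
Optimal value attained by: walk 3->0->2.
Answer: (C^⊗2)[3][2] = 56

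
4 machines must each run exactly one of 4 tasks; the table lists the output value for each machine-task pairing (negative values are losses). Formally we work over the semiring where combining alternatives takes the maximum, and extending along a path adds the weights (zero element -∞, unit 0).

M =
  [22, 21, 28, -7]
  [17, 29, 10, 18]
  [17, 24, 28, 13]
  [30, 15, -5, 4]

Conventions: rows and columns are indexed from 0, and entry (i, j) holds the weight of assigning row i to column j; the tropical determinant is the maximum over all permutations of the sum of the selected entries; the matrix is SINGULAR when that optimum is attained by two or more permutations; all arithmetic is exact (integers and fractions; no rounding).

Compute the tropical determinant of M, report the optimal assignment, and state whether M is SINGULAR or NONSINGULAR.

σ = (0, 1, 2, 3): 22 + 29 + 28 + 4 = 83
σ = (0, 1, 3, 2): 22 + 29 + 13 + (-5) = 59
σ = (0, 2, 1, 3): 22 + 10 + 24 + 4 = 60
σ = (0, 2, 3, 1): 22 + 10 + 13 + 15 = 60
σ = (0, 3, 1, 2): 22 + 18 + 24 + (-5) = 59
σ = (0, 3, 2, 1): 22 + 18 + 28 + 15 = 83
σ = (1, 0, 2, 3): 21 + 17 + 28 + 4 = 70
σ = (1, 0, 3, 2): 21 + 17 + 13 + (-5) = 46
σ = (1, 2, 0, 3): 21 + 10 + 17 + 4 = 52
σ = (1, 2, 3, 0): 21 + 10 + 13 + 30 = 74
σ = (1, 3, 0, 2): 21 + 18 + 17 + (-5) = 51
σ = (1, 3, 2, 0): 21 + 18 + 28 + 30 = 97
σ = (2, 0, 1, 3): 28 + 17 + 24 + 4 = 73
σ = (2, 0, 3, 1): 28 + 17 + 13 + 15 = 73
σ = (2, 1, 0, 3): 28 + 29 + 17 + 4 = 78
σ = (2, 1, 3, 0): 28 + 29 + 13 + 30 = 100
σ = (2, 3, 0, 1): 28 + 18 + 17 + 15 = 78
σ = (2, 3, 1, 0): 28 + 18 + 24 + 30 = 100
σ = (3, 0, 1, 2): (-7) + 17 + 24 + (-5) = 29
σ = (3, 0, 2, 1): (-7) + 17 + 28 + 15 = 53
σ = (3, 1, 0, 2): (-7) + 29 + 17 + (-5) = 34
σ = (3, 1, 2, 0): (-7) + 29 + 28 + 30 = 80
σ = (3, 2, 0, 1): (-7) + 10 + 17 + 15 = 35
σ = (3, 2, 1, 0): (-7) + 10 + 24 + 30 = 57
Optimal value attained by: σ = (2, 1, 3, 0).
Answer: det⊕(M) = 100; verdict: SINGULAR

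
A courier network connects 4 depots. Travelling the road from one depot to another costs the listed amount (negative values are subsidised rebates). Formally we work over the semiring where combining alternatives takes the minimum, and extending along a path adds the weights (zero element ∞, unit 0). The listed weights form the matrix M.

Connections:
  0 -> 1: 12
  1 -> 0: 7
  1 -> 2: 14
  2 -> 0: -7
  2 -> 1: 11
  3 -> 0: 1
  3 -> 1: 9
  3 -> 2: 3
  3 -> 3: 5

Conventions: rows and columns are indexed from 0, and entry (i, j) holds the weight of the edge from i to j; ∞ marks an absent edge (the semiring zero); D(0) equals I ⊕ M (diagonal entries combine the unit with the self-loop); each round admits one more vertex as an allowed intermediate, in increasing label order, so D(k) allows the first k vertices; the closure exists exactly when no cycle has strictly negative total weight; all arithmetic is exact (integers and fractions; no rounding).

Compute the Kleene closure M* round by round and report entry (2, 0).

D(0):
  [0, 12, ∞, ∞]
  [7, 0, 14, ∞]
  [-7, 11, 0, ∞]
  [1, 9, 3, 0]
D(1):
  [0, 12, ∞, ∞]
  [7, 0, 14, ∞]
  [-7, 5, 0, ∞]
  [1, 9, 3, 0]
D(2):
  [0, 12, 26, ∞]
  [7, 0, 14, ∞]
  [-7, 5, 0, ∞]
  [1, 9, 3, 0]
D(3):
  [0, 12, 26, ∞]
  [7, 0, 14, ∞]
  [-7, 5, 0, ∞]
  [-4, 8, 3, 0]
D(4):
  [0, 12, 26, ∞]
  [7, 0, 14, ∞]
  [-7, 5, 0, ∞]
  [-4, 8, 3, 0]
Answer: M*[2][0] = -7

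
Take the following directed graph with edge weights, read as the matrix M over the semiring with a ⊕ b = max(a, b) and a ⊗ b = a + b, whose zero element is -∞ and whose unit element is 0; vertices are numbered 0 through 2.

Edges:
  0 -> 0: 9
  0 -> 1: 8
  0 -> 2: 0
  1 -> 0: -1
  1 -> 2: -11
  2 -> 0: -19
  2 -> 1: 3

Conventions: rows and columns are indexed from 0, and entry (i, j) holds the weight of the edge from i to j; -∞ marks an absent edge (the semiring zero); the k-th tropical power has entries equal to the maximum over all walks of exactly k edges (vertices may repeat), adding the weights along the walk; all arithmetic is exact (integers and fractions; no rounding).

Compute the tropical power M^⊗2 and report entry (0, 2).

M^⊗2:
  [18, 17, 9]
  [8, 7, -1]
  [2, -11, -8]
Key observation: the optimum is the walk 0->0->2, with weight 9 + 0 = 9.
Optimal value attained by: walk 0->0->2.
Answer: (M^⊗2)[0][2] = 9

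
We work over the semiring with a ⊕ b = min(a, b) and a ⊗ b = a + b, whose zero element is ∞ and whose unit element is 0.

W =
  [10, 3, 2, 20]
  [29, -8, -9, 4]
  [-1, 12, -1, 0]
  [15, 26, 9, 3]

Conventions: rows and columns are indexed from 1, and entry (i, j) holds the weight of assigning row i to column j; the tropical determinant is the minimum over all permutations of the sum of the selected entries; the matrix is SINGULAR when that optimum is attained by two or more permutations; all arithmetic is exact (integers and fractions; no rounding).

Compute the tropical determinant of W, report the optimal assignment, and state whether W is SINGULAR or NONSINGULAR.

σ = (1, 2, 3, 4): 10 + (-8) + (-1) + 3 = 4
σ = (1, 2, 4, 3): 10 + (-8) + 0 + 9 = 11
σ = (1, 3, 2, 4): 10 + (-9) + 12 + 3 = 16
σ = (1, 3, 4, 2): 10 + (-9) + 0 + 26 = 27
σ = (1, 4, 2, 3): 10 + 4 + 12 + 9 = 35
σ = (1, 4, 3, 2): 10 + 4 + (-1) + 26 = 39
σ = (2, 1, 3, 4): 3 + 29 + (-1) + 3 = 34
σ = (2, 1, 4, 3): 3 + 29 + 0 + 9 = 41
σ = (2, 3, 1, 4): 3 + (-9) + (-1) + 3 = -4
σ = (2, 3, 4, 1): 3 + (-9) + 0 + 15 = 9
σ = (2, 4, 1, 3): 3 + 4 + (-1) + 9 = 15
σ = (2, 4, 3, 1): 3 + 4 + (-1) + 15 = 21
σ = (3, 1, 2, 4): 2 + 29 + 12 + 3 = 46
σ = (3, 1, 4, 2): 2 + 29 + 0 + 26 = 57
σ = (3, 2, 1, 4): 2 + (-8) + (-1) + 3 = -4
σ = (3, 2, 4, 1): 2 + (-8) + 0 + 15 = 9
σ = (3, 4, 1, 2): 2 + 4 + (-1) + 26 = 31
σ = (3, 4, 2, 1): 2 + 4 + 12 + 15 = 33
σ = (4, 1, 2, 3): 20 + 29 + 12 + 9 = 70
σ = (4, 1, 3, 2): 20 + 29 + (-1) + 26 = 74
σ = (4, 2, 1, 3): 20 + (-8) + (-1) + 9 = 20
σ = (4, 2, 3, 1): 20 + (-8) + (-1) + 15 = 26
σ = (4, 3, 1, 2): 20 + (-9) + (-1) + 26 = 36
σ = (4, 3, 2, 1): 20 + (-9) + 12 + 15 = 38
Optimal value attained by: σ = (2, 3, 1, 4).
Answer: det⊕(W) = -4; verdict: SINGULAR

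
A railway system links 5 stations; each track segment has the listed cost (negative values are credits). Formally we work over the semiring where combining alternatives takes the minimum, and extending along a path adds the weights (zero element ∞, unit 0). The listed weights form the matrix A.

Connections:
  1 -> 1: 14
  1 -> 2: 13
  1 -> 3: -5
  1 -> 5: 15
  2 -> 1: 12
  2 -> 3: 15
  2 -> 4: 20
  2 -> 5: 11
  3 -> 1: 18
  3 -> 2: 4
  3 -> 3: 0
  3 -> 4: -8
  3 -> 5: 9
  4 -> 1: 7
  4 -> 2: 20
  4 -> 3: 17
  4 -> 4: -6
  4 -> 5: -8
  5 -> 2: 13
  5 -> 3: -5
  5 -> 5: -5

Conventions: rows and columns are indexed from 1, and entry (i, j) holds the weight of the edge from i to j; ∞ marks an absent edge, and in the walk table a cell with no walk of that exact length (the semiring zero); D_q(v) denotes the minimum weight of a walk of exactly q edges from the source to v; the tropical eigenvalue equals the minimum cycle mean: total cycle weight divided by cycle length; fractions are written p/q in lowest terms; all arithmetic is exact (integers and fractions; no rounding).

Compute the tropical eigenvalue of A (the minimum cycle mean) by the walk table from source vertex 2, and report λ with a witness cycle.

q=0: [∞, 0, ∞, ∞, ∞]
q=1: [12, ∞, 15, 20, 11]
q=2: [26, 19, 6, 7, 6]
q=3: [14, 10, 1, -2, -1]
q=4: [5, 5, -6, -8, -10]
q=5: [-1, -2, -15, -14, -16]
Optimal cycle mean attained by: cycle 3->4->5->3, total (-8) + (-8) + (-5), length 3.
Answer: λ = -7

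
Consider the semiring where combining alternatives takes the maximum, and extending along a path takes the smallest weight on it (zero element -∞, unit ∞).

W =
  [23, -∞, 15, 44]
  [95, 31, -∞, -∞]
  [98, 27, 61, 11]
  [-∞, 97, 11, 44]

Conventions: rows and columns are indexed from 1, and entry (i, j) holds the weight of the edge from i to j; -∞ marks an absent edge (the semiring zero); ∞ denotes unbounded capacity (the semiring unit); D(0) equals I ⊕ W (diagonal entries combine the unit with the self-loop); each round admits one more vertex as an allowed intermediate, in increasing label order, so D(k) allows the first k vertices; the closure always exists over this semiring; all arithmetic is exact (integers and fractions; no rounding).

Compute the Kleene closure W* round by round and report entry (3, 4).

D(0):
  [∞, -∞, 15, 44]
  [95, ∞, -∞, -∞]
  [98, 27, ∞, 11]
  [-∞, 97, 11, ∞]
D(1):
  [∞, -∞, 15, 44]
  [95, ∞, 15, 44]
  [98, 27, ∞, 44]
  [-∞, 97, 11, ∞]
D(2):
  [∞, -∞, 15, 44]
  [95, ∞, 15, 44]
  [98, 27, ∞, 44]
  [95, 97, 15, ∞]
D(3):
  [∞, 15, 15, 44]
  [95, ∞, 15, 44]
  [98, 27, ∞, 44]
  [95, 97, 15, ∞]
D(4):
  [∞, 44, 15, 44]
  [95, ∞, 15, 44]
  [98, 44, ∞, 44]
  [95, 97, 15, ∞]
Answer: W*[3][4] = 44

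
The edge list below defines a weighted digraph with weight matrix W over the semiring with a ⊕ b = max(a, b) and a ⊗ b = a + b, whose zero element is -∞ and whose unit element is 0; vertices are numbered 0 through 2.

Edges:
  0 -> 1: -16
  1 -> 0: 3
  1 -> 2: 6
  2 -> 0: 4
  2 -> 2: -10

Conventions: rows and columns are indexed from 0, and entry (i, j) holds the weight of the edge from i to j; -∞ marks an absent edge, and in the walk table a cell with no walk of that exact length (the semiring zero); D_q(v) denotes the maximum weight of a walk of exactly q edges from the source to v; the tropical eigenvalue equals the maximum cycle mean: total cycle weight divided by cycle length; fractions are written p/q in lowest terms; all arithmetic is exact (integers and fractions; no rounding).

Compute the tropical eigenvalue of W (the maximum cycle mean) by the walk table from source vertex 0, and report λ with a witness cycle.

q=0: [0, -∞, -∞]
q=1: [-∞, -16, -∞]
q=2: [-13, -∞, -10]
q=3: [-6, -29, -20]
Optimal cycle mean attained by: cycle 0->1->2->0, total (-16) + 6 + 4, length 3.
Answer: λ = -2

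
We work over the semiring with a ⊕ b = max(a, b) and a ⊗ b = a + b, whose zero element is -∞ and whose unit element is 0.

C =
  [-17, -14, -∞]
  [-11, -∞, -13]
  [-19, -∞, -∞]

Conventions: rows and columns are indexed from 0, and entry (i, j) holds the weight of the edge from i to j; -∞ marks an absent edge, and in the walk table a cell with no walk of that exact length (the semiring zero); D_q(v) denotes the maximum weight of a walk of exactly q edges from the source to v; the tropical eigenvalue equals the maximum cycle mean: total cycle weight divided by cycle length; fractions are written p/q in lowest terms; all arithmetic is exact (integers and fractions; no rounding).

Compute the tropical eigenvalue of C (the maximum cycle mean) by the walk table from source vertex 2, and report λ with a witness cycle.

q=0: [-∞, -∞, 0]
q=1: [-19, -∞, -∞]
q=2: [-36, -33, -∞]
q=3: [-44, -50, -46]
Optimal cycle mean attained by: cycle 0->1->0, total (-14) + (-11), length 2.
Answer: λ = -25/2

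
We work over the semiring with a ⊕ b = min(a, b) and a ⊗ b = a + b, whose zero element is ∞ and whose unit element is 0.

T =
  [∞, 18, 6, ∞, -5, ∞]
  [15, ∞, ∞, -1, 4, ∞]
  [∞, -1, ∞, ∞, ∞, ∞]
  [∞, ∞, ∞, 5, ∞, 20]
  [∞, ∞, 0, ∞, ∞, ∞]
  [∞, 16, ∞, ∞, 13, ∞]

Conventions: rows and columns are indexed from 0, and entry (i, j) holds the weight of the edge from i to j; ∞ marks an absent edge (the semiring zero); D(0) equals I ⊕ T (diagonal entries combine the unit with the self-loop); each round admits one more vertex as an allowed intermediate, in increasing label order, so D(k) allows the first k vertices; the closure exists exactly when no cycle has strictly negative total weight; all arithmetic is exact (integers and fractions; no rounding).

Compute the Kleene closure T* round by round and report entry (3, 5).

D(0):
  [0, 18, 6, ∞, -5, ∞]
  [15, 0, ∞, -1, 4, ∞]
  [∞, -1, 0, ∞, ∞, ∞]
  [∞, ∞, ∞, 0, ∞, 20]
  [∞, ∞, 0, ∞, 0, ∞]
  [∞, 16, ∞, ∞, 13, 0]
D(1):
  [0, 18, 6, ∞, -5, ∞]
  [15, 0, 21, -1, 4, ∞]
  [∞, -1, 0, ∞, ∞, ∞]
  [∞, ∞, ∞, 0, ∞, 20]
  [∞, ∞, 0, ∞, 0, ∞]
  [∞, 16, ∞, ∞, 13, 0]
D(2):
  [0, 18, 6, 17, -5, ∞]
  [15, 0, 21, -1, 4, ∞]
  [14, -1, 0, -2, 3, ∞]
  [∞, ∞, ∞, 0, ∞, 20]
  [∞, ∞, 0, ∞, 0, ∞]
  [31, 16, 37, 15, 13, 0]
D(3):
  [0, 5, 6, 4, -5, ∞]
  [15, 0, 21, -1, 4, ∞]
  [14, -1, 0, -2, 3, ∞]
  [∞, ∞, ∞, 0, ∞, 20]
  [14, -1, 0, -2, 0, ∞]
  [31, 16, 37, 15, 13, 0]
D(4):
  [0, 5, 6, 4, -5, 24]
  [15, 0, 21, -1, 4, 19]
  [14, -1, 0, -2, 3, 18]
  [∞, ∞, ∞, 0, ∞, 20]
  [14, -1, 0, -2, 0, 18]
  [31, 16, 37, 15, 13, 0]
D(5):
  [0, -6, -5, -7, -5, 13]
  [15, 0, 4, -1, 4, 19]
  [14, -1, 0, -2, 3, 18]
  [∞, ∞, ∞, 0, ∞, 20]
  [14, -1, 0, -2, 0, 18]
  [27, 12, 13, 11, 13, 0]
D(6):
  [0, -6, -5, -7, -5, 13]
  [15, 0, 4, -1, 4, 19]
  [14, -1, 0, -2, 3, 18]
  [47, 32, 33, 0, 33, 20]
  [14, -1, 0, -2, 0, 18]
  [27, 12, 13, 11, 13, 0]
Answer: T*[3][5] = 20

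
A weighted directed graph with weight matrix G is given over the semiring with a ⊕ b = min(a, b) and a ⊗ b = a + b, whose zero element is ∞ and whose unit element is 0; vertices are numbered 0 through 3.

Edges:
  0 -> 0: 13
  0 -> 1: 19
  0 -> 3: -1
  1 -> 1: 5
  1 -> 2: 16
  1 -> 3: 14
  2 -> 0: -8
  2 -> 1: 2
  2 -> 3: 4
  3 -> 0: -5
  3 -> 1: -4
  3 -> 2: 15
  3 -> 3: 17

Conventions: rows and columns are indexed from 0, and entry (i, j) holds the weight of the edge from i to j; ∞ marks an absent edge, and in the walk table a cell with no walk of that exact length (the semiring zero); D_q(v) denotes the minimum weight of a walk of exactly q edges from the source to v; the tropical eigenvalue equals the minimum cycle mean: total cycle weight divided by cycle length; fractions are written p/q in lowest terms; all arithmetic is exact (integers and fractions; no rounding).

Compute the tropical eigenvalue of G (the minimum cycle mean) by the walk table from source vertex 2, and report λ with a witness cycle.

q=0: [∞, ∞, 0, ∞]
q=1: [-8, 2, ∞, 4]
q=2: [-1, 0, 18, -9]
q=3: [-14, -13, 6, -2]
q=4: [-7, -8, 3, -15]
Optimal cycle mean attained by: cycle 0->3->0, total (-1) + (-5), length 2.
Answer: λ = -3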